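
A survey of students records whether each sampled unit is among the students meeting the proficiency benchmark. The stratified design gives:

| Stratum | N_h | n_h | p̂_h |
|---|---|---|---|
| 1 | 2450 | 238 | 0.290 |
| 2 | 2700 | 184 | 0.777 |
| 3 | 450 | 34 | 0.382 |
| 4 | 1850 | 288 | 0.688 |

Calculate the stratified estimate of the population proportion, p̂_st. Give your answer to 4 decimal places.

p̂_st ≈ 0.5709

N = 7450; stratum weights W_h = N_h/N.
p̂_st = Σ W_h p̂_h = (2450·0.290 + 2700·0.777 + 450·0.382 + 1850·0.688)/7450 = 0.57089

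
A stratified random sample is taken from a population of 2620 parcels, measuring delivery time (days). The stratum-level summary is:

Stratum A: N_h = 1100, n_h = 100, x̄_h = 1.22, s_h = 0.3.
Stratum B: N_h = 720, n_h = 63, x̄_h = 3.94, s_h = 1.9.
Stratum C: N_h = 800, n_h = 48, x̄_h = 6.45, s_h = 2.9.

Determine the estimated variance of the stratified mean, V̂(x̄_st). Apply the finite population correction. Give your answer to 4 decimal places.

V̂(x̄_st) ≈ 0.0194

V̂(x̄_st) = Σ W_h² (1 − n_h/N_h) s_h²/n_h, with W_h = N_h/N and N = 2620:
  stratum A: (1100/2620)²·(1 − 100/1100)·0.3²/100 = 0.000144222
  stratum B: (720/2620)²·(1 − 63/720)·1.9²/63 = 0.00394877
  stratum C: (800/2620)²·(1 − 48/800)·2.9²/48 = 0.0153554
V̂(x̄_st) = 0.0194484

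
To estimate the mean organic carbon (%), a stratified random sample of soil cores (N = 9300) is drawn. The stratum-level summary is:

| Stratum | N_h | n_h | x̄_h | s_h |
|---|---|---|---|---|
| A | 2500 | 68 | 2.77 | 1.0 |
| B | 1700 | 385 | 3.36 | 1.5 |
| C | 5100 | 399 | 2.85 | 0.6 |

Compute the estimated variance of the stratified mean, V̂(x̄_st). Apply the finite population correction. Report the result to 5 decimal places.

V̂(x̄_st) ≈ 0.00143

V̂(x̄_st) = Σ W_h² (1 − n_h/N_h) s_h²/n_h, with W_h = N_h/N and N = 9300:
  stratum A: (2500/9300)²·(1 − 68/2500)·1.0²/68 = 0.00103378
  stratum B: (1700/9300)²·(1 − 385/1700)·1.5²/385 = 0.000151053
  stratum C: (5100/9300)²·(1 − 399/5100)·0.6²/399 = 0.000250106
V̂(x̄_st) = 0.00143494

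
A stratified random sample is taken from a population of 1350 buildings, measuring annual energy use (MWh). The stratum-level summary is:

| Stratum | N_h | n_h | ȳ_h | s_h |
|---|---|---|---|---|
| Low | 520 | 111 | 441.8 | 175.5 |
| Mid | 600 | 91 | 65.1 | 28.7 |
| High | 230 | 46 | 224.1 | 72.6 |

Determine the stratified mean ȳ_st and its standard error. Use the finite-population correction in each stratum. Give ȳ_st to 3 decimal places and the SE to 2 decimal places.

ȳ_st ≈ 237.288, SE ≈ 6.05

ȳ_st = Σ W_h ȳ_h = (520·441.8 + 600·65.1 + 230·224.1)/1350 = 237.28815
V̂(ȳ_st) = Σ W_h² (1 − n_h/N_h) s_h²/n_h, with W_h = N_h/N and N = 1350:
  stratum Low: (520/1350)²·(1 − 111/520)·175.5²/111 = 32.381
  stratum Mid: (600/1350)²·(1 − 91/600)·28.7²/91 = 1.51678
  stratum High: (230/1350)²·(1 − 46/230)·72.6²/46 = 2.66069
V̂(ȳ_st) = 36.5585
SE(ȳ_st) = √36.5585 = 6.04636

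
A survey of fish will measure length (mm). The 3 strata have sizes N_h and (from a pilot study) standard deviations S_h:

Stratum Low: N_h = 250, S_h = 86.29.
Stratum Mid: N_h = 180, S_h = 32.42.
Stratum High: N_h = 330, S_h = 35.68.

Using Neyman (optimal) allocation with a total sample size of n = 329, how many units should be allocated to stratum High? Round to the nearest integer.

Neyman allocation: n_h = n · N_h S_h / Σ N_i S_i, with n = 329.
  stratum Low: N_h·S_h = 250·86.29 = 21572.50
  stratum Mid: N_h·S_h = 180·32.42 = 5835.60
  stratum High: N_h·S_h = 330·35.68 = 11774.40
Σ N_h S_h = 39182.50
n for stratum High = 329·11774.40/39182.50 = 98.865 → 99

99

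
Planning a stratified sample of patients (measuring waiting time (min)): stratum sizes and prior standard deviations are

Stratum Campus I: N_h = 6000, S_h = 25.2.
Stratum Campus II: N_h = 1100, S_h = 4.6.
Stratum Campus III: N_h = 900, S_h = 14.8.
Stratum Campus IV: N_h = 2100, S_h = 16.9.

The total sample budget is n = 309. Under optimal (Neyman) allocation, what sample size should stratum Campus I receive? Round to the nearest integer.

Neyman allocation: n_h = n · N_h S_h / Σ N_i S_i, with n = 309.
  stratum Campus I: N_h·S_h = 6000·25.2 = 151200.00
  stratum Campus II: N_h·S_h = 1100·4.6 = 5060.00
  stratum Campus III: N_h·S_h = 900·14.8 = 13320.00
  stratum Campus IV: N_h·S_h = 2100·16.9 = 35490.00
Σ N_h S_h = 205070.00
n for stratum Campus I = 309·151200.00/205070.00 = 227.829 → 228

228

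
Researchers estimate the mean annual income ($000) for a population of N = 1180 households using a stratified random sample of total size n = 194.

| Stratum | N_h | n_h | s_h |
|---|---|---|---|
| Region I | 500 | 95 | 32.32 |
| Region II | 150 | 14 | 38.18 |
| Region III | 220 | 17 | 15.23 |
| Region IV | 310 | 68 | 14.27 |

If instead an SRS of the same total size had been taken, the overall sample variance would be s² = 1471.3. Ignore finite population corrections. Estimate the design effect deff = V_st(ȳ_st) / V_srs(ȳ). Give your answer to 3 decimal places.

V̂(ȳ_st) = Σ W_h² s_h²/n_h, with W_h = N_h/N and N = 1180:
  stratum Region I: (500/1180)²·32.32²/95 = 1.97422
  stratum Region II: (150/1180)²·38.18²/14 = 1.68253
  stratum Region III: (220/1180)²·15.23²/17 = 0.474277
  stratum Region IV: (310/1180)²·14.27²/68 = 0.20668
V_st = 4.3377
V_srs = s²/n = 1471.3/194 = 7.58402
deff = V_st / V_srs = 4.3377/7.58402 = 0.5720

deff ≈ 0.572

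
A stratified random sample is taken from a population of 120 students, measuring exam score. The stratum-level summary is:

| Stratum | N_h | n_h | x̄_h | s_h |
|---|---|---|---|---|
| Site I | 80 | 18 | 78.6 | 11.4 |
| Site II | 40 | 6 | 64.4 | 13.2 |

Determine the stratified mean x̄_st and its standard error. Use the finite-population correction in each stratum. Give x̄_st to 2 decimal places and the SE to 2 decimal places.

x̄_st = Σ W_h x̄_h = (80·78.6 + 40·64.4)/120 = 73.86667
V̂(x̄_st) = Σ W_h² (1 − n_h/N_h) s_h²/n_h, with W_h = N_h/N and N = 120:
  stratum Site I: (80/120)²·(1 − 18/80)·11.4²/18 = 2.48689
  stratum Site II: (40/120)²·(1 − 6/40)·13.2²/6 = 2.74267
V̂(x̄_st) = 5.22956
SE(x̄_st) = √5.22956 = 2.28682

x̄_st ≈ 73.87, SE ≈ 2.29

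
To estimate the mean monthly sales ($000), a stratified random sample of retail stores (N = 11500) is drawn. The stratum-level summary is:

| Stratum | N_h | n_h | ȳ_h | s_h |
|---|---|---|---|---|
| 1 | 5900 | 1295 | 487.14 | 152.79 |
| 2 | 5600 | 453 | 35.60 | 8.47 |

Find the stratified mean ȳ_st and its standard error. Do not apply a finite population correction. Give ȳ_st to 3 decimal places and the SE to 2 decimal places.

ȳ_st = Σ W_h ȳ_h = (5900·487.14 + 5600·35.60)/11500 = 267.25965
V̂(ȳ_st) = Σ W_h² s_h²/n_h, with W_h = N_h/N and N = 11500:
  stratum 1: (5900/11500)²·152.79²/1295 = 4.74491
  stratum 2: (5600/11500)²·8.47²/453 = 0.0375534
V̂(ȳ_st) = 4.78247
SE(ȳ_st) = √4.78247 = 2.18689

ȳ_st ≈ 267.260, SE ≈ 2.19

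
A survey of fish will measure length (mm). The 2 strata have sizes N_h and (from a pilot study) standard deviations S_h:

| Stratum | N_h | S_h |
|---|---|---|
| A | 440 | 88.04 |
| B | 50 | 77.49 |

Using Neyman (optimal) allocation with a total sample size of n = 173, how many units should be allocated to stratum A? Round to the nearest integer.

157

Neyman allocation: n_h = n · N_h S_h / Σ N_i S_i, with n = 173.
  stratum A: N_h·S_h = 440·88.04 = 38737.60
  stratum B: N_h·S_h = 50·77.49 = 3874.50
Σ N_h S_h = 42612.10
n for stratum A = 173·38737.60/42612.10 = 157.270 → 157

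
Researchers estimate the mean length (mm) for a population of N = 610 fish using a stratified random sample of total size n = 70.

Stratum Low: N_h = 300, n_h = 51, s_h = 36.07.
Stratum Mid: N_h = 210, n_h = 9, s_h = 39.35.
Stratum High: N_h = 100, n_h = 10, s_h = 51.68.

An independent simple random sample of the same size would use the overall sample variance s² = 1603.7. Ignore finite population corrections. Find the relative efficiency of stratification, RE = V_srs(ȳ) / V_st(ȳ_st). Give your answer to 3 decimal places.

RE ≈ 0.679

V̂(ȳ_st) = Σ W_h² s_h²/n_h, with W_h = N_h/N and N = 610:
  stratum Low: (300/610)²·36.07²/51 = 6.17028
  stratum Mid: (210/610)²·39.35²/9 = 20.3904
  stratum High: (100/610)²·51.68²/10 = 7.1777
V_st = 33.7384
V_srs = s²/n = 1603.7/70 = 22.91
Relative efficiency = V_srs / V_st = 22.91/33.7384 = 0.6790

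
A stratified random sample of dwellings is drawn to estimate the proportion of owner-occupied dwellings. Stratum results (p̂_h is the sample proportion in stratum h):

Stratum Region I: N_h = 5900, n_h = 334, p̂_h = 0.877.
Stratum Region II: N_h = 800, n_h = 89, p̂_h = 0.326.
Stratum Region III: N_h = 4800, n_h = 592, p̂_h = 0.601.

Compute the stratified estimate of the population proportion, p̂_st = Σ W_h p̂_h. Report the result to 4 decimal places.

N = 11500; stratum weights W_h = N_h/N.
p̂_st = Σ W_h p̂_h = (5900·0.877 + 800·0.326 + 4800·0.601)/11500 = 0.72347

p̂_st ≈ 0.7235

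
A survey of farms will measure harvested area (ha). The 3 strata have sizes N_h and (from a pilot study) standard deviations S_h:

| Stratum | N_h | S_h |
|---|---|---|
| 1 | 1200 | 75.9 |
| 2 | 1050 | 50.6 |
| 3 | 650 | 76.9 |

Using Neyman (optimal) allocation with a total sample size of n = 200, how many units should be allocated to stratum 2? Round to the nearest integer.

55

Neyman allocation: n_h = n · N_h S_h / Σ N_i S_i, with n = 200.
  stratum 1: N_h·S_h = 1200·75.9 = 91080.00
  stratum 2: N_h·S_h = 1050·50.6 = 53130.00
  stratum 3: N_h·S_h = 650·76.9 = 49985.00
Σ N_h S_h = 194195.00
n for stratum 2 = 200·53130.00/194195.00 = 54.718 → 55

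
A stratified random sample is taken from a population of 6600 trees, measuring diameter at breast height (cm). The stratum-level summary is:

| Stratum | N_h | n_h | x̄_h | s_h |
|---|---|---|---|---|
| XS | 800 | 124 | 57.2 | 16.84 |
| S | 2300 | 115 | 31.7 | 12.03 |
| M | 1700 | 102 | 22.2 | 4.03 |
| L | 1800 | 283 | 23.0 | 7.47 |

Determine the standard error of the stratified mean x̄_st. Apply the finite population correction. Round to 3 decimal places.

V̂(x̄_st) = Σ W_h² (1 − n_h/N_h) s_h²/n_h, with W_h = N_h/N and N = 6600:
  stratum XS: (800/6600)²·(1 − 124/800)·16.84²/124 = 0.028393
  stratum S: (2300/6600)²·(1 − 115/2300)·12.03²/115 = 0.145186
  stratum M: (1700/6600)²·(1 − 102/1700)·4.03²/102 = 0.00992997
  stratum L: (1800/6600)²·(1 − 283/1800)·7.47²/283 = 0.0123602
V̂(x̄_st) = 0.195869
SE(x̄_st) = √0.195869 = 0.442571

SE(x̄_st) ≈ 0.443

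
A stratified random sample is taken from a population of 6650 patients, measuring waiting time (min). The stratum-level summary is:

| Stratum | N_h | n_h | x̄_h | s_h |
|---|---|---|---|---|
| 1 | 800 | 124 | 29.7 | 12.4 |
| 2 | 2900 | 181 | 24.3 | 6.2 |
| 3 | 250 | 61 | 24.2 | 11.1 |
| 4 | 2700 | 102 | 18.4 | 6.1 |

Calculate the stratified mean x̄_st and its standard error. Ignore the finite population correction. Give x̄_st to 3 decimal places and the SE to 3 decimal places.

x̄_st = Σ W_h x̄_h = (800·29.7 + 2900·24.3 + 250·24.2 + 2700·18.4)/6650 = 22.55038
V̂(x̄_st) = Σ W_h² s_h²/n_h, with W_h = N_h/N and N = 6650:
  stratum 1: (800/6650)²·12.4²/124 = 0.0179456
  stratum 2: (2900/6650)²·6.2²/181 = 0.0403885
  stratum 3: (250/6650)²·11.1²/61 = 0.00285465
  stratum 4: (2700/6650)²·6.1²/102 = 0.0601373
V̂(x̄_st) = 0.121326
SE(x̄_st) = √0.121326 = 0.348319

x̄_st ≈ 22.550, SE ≈ 0.348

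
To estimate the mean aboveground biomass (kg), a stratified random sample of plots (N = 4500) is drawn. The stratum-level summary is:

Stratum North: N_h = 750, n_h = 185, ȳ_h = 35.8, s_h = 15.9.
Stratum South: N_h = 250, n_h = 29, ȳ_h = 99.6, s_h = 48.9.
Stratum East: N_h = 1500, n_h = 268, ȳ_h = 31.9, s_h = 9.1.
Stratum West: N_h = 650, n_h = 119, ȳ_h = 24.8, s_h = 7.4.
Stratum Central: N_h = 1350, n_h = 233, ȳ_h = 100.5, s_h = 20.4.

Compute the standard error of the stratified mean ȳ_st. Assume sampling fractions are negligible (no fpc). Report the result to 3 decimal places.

V̂(ȳ_st) = Σ W_h² s_h²/n_h, with W_h = N_h/N and N = 4500:
  stratum North: (750/4500)²·15.9²/185 = 0.0379595
  stratum South: (250/4500)²·48.9²/29 = 0.254492
  stratum East: (1500/4500)²·9.1²/268 = 0.0343325
  stratum West: (650/4500)²·7.4²/119 = 0.00960104
  stratum Central: (1350/4500)²·20.4²/233 = 0.160748
V̂(ȳ_st) = 0.497134
SE(ȳ_st) = √0.497134 = 0.705077

SE(ȳ_st) ≈ 0.705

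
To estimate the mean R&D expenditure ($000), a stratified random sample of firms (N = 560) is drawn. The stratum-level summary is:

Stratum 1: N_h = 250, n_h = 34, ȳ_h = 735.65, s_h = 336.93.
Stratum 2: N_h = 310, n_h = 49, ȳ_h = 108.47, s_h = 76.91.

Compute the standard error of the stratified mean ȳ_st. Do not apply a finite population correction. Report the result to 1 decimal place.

SE(ȳ_st) ≈ 26.5

V̂(ȳ_st) = Σ W_h² s_h²/n_h, with W_h = N_h/N and N = 560:
  stratum 1: (250/560)²·336.93²/34 = 665.433
  stratum 2: (310/560)²·76.91²/49 = 36.9928
V̂(ȳ_st) = 702.426
SE(ȳ_st) = √702.426 = 26.5033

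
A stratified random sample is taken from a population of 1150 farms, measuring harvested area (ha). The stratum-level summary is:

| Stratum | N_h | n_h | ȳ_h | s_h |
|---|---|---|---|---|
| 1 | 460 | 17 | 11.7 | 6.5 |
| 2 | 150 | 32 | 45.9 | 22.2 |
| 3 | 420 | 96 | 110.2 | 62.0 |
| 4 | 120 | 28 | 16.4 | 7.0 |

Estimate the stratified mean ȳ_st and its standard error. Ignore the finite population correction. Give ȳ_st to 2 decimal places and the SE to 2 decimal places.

ȳ_st ≈ 52.63, SE ≈ 2.45

ȳ_st = Σ W_h ȳ_h = (460·11.7 + 150·45.9 + 420·110.2 + 120·16.4)/1150 = 52.62522
V̂(ȳ_st) = Σ W_h² s_h²/n_h, with W_h = N_h/N and N = 1150:
  stratum 1: (460/1150)²·6.5²/17 = 0.397647
  stratum 2: (150/1150)²·22.2²/32 = 0.262025
  stratum 3: (420/1150)²·62.0²/96 = 5.34091
  stratum 4: (120/1150)²·7.0²/28 = 0.0190548
V̂(ȳ_st) = 6.01963
SE(ȳ_st) = √6.01963 = 2.45349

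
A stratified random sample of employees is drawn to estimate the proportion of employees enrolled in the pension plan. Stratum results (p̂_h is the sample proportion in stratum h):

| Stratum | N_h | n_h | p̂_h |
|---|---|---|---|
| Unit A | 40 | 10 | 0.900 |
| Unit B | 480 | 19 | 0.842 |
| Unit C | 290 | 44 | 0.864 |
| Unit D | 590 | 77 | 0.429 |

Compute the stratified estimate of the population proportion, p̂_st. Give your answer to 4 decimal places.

p̂_st ≈ 0.6742

N = 1400; stratum weights W_h = N_h/N.
p̂_st = Σ W_h p̂_h = (40·0.900 + 480·0.842 + 290·0.864 + 590·0.429)/1400 = 0.67416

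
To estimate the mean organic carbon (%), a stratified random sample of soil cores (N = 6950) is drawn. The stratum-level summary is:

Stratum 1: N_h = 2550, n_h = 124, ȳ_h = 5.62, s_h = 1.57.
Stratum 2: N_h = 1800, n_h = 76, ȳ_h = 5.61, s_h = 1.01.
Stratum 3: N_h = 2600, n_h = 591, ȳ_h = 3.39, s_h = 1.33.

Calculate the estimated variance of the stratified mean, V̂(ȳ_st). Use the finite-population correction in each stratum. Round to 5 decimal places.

V̂(ȳ_st) = Σ W_h² (1 − n_h/N_h) s_h²/n_h, with W_h = N_h/N and N = 6950:
  stratum 1: (2550/6950)²·(1 − 124/2550)·1.57²/124 = 0.00254589
  stratum 2: (1800/6950)²·(1 − 76/1800)·1.01²/76 = 0.000862322
  stratum 3: (2600/6950)²·(1 − 591/2600)·1.33²/591 = 0.000323668
V̂(ȳ_st) = 0.00373188

V̂(ȳ_st) ≈ 0.00373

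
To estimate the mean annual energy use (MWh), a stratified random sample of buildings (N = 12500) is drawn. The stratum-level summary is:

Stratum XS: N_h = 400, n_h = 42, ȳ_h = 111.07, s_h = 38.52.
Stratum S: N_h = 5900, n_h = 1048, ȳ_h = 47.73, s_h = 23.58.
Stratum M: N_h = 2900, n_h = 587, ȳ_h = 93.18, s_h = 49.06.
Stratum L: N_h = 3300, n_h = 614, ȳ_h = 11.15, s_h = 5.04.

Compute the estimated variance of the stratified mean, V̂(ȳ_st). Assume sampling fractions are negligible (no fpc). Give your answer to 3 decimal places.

V̂(ȳ_st) ≈ 0.378

V̂(ȳ_st) = Σ W_h² s_h²/n_h, with W_h = N_h/N and N = 12500:
  stratum XS: (400/12500)²·38.52²/42 = 0.0361762
  stratum S: (5900/12500)²·23.58²/1048 = 0.118198
  stratum M: (2900/12500)²·49.06²/587 = 0.220695
  stratum L: (3300/12500)²·5.04²/614 = 0.00288337
V̂(ȳ_st) = 0.377953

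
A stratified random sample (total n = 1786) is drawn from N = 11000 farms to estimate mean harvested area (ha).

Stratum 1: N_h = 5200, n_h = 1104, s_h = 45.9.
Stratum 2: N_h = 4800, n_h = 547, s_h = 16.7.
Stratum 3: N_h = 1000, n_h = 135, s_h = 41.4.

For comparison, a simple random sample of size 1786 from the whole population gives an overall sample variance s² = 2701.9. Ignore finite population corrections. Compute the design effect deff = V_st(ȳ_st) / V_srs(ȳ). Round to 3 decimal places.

deff ≈ 0.415

V̂(ȳ_st) = Σ W_h² s_h²/n_h, with W_h = N_h/N and N = 11000:
  stratum 1: (5200/11000)²·45.9²/1104 = 0.426459
  stratum 2: (4800/11000)²·16.7²/547 = 0.0970829
  stratum 3: (1000/11000)²·41.4²/135 = 0.104926
V_st = 0.628468
V_srs = s²/n = 2701.9/1786 = 1.51282
deff = V_st / V_srs = 0.628468/1.51282 = 0.4154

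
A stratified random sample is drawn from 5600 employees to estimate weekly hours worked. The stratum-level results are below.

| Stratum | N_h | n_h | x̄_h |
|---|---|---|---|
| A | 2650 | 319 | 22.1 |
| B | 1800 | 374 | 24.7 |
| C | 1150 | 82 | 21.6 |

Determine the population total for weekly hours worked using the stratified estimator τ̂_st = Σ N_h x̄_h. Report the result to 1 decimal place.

τ̂_st = Σ N_h x̄_h = 2650·22.1 + 1800·24.7 + 1150·21.6 = 127865.0

τ̂_st ≈ 127865.0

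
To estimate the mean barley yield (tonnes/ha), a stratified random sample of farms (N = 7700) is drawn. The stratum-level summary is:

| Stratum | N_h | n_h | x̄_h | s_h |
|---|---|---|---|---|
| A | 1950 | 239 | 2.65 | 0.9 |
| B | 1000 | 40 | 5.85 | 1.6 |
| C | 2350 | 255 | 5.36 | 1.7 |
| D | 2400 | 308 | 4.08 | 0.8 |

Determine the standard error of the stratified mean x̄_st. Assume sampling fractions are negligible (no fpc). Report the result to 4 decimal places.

SE(x̄_st) ≈ 0.0505

V̂(x̄_st) = Σ W_h² s_h²/n_h, with W_h = N_h/N and N = 7700:
  stratum A: (1950/7700)²·0.9²/239 = 0.000217358
  stratum B: (1000/7700)²·1.6²/40 = 0.00107944
  stratum C: (2350/7700)²·1.7²/255 = 0.00105563
  stratum D: (2400/7700)²·0.8²/308 = 0.000201869
V̂(x̄_st) = 0.0025543
SE(x̄_st) = √0.0025543 = 0.0505401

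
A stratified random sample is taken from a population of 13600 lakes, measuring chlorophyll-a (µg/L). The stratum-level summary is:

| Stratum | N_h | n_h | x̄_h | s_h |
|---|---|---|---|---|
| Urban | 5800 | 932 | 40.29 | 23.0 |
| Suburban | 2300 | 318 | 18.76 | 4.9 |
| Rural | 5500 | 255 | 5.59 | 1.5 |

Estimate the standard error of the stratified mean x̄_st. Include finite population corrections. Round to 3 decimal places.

SE(x̄_st) ≈ 0.300

V̂(x̄_st) = Σ W_h² (1 − n_h/N_h) s_h²/n_h, with W_h = N_h/N and N = 13600:
  stratum Urban: (5800/13600)²·(1 − 932/5800)·23.0²/932 = 0.0866444
  stratum Suburban: (2300/13600)²·(1 − 318/2300)·4.9²/318 = 0.00186088
  stratum Rural: (5500/13600)²·(1 − 255/5500)·1.5²/255 = 0.00137617
V̂(x̄_st) = 0.0898815
SE(x̄_st) = √0.0898815 = 0.299802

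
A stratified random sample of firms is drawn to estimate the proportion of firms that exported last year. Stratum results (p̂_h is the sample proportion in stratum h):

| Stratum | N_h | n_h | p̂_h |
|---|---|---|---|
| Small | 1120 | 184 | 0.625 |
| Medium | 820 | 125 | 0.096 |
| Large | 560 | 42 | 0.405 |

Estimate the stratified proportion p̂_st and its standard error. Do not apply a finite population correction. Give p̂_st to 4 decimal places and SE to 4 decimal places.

N = 2500; stratum weights W_h = N_h/N.
p̂_st = Σ W_h p̂_h = (1120·0.625 + 820·0.096 + 560·0.405)/2500 = 0.40221
V̂(p̂_st) = Σ W_h² p̂_h(1−p̂_h)/(n_h−1):
  stratum Small: (1120/2500)²·0.625·0.375/183 = 0.000257049
  stratum Medium: (820/2500)²·0.096·0.904/124 = 7.52949e-05
  stratum Large: (560/2500)²·0.405·0.595/41 = 0.000294906
V̂(p̂_st) = 0.00062725; SE = √V̂ = 0.025045

p̂_st ≈ 0.4022, SE ≈ 0.0250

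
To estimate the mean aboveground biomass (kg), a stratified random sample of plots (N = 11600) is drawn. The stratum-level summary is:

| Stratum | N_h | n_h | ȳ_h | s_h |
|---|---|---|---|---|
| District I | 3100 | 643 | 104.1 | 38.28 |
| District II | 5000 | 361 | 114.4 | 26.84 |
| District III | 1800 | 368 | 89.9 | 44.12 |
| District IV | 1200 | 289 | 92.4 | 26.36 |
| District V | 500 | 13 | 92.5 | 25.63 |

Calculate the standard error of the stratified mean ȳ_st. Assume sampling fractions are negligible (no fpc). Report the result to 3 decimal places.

V̂(ȳ_st) = Σ W_h² s_h²/n_h, with W_h = N_h/N and N = 11600:
  stratum District I: (3100/11600)²·38.28²/643 = 0.162757
  stratum District II: (5000/11600)²·26.84²/361 = 0.370751
  stratum District III: (1800/11600)²·44.12²/368 = 0.127366
  stratum District IV: (1200/11600)²·26.36²/289 = 0.02573
  stratum District V: (500/11600)²·25.63²/13 = 0.093881
V̂(ȳ_st) = 0.780484
SE(ȳ_st) = √0.780484 = 0.88345

SE(ȳ_st) ≈ 0.883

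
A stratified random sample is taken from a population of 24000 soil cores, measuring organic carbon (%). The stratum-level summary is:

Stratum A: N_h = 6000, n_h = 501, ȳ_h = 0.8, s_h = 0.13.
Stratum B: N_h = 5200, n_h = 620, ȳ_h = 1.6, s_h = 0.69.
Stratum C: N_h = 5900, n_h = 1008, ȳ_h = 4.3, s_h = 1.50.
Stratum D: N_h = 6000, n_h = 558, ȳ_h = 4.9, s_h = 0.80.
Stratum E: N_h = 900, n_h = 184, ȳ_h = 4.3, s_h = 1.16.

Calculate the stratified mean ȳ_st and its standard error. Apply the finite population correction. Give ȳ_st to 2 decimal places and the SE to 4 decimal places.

ȳ_st = Σ W_h ȳ_h = (6000·0.8 + 5200·1.6 + 5900·4.3 + 6000·4.9 + 900·4.3)/24000 = 2.99000
V̂(ȳ_st) = Σ W_h² (1 − n_h/N_h) s_h²/n_h, with W_h = N_h/N and N = 24000:
  stratum A: (6000/24000)²·(1 − 501/6000)·0.13²/501 = 1.93224e-06
  stratum B: (5200/24000)²·(1 − 620/5200)·0.69²/620 = 3.17507e-05
  stratum C: (5900/24000)²·(1 − 1008/5900)·1.50²/1008 = 0.000111851
  stratum D: (6000/24000)²·(1 − 558/6000)·0.80²/558 = 6.50179e-05
  stratum E: (900/24000)²·(1 − 184/900)·1.16²/184 = 8.18147e-06
V̂(ȳ_st) = 0.000218733
SE(ȳ_st) = √0.000218733 = 0.0147896

ȳ_st ≈ 2.99, SE ≈ 0.0148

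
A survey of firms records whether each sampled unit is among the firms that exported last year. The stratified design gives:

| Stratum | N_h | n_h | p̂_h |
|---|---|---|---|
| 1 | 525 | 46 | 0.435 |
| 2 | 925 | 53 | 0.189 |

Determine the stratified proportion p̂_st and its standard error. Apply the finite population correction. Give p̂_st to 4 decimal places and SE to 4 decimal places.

p̂_st ≈ 0.2781, SE ≈ 0.0422

N = 1450; stratum weights W_h = N_h/N.
p̂_st = Σ W_h p̂_h = (525·0.435 + 925·0.189)/1450 = 0.27807
V̂(p̂_st) = Σ W_h² (1 − n_h/N_h) p̂_h(1−p̂_h)/(n_h−1):
  stratum 1: (525/1450)²·(1 − 46/525)·0.435·0.565/45 = 0.000653257
  stratum 2: (925/1450)²·(1 − 53/925)·0.189·0.811/52 = 0.00113084
V̂(p̂_st) = 0.0017841; SE = √V̂ = 0.0422386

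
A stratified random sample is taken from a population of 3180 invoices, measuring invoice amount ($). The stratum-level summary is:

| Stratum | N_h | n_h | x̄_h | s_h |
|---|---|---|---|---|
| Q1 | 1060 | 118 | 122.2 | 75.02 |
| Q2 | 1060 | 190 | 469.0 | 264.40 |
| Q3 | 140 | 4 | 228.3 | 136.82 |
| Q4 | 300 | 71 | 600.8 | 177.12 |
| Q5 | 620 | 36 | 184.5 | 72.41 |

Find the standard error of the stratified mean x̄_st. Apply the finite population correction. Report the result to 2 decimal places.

V̂(x̄_st) = Σ W_h² (1 − n_h/N_h) s_h²/n_h, with W_h = N_h/N and N = 3180:
  stratum Q1: (1060/3180)²·(1 − 118/1060)·75.02²/118 = 4.7095
  stratum Q2: (1060/3180)²·(1 − 190/1060)·264.40²/190 = 33.5537
  stratum Q3: (140/3180)²·(1 − 4/140)·136.82²/4 = 8.81154
  stratum Q4: (300/3180)²·(1 − 71/300)·177.12²/71 = 3.00178
  stratum Q5: (620/3180)²·(1 − 36/620)·72.41²/36 = 5.21489
V̂(x̄_st) = 55.2914
SE(x̄_st) = √55.2914 = 7.43582

SE(x̄_st) ≈ 7.44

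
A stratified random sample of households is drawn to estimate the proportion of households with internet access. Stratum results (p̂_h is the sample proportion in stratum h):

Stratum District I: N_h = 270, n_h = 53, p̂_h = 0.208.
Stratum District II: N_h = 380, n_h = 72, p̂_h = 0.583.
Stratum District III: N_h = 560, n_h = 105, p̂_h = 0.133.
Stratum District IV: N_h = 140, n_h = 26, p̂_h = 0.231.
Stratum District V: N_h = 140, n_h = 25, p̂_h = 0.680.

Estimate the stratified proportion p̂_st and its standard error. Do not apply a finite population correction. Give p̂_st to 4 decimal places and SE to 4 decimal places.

N = 1490; stratum weights W_h = N_h/N.
p̂_st = Σ W_h p̂_h = (270·0.208 + 380·0.583 + 560·0.133 + 140·0.231 + 140·0.680)/1490 = 0.32196
V̂(p̂_st) = Σ W_h² p̂_h(1−p̂_h)/(n_h−1):
  stratum District I: (270/1490)²·0.208·0.792/52 = 0.000104026
  stratum District II: (380/1490)²·0.583·0.417/71 = 0.000222711
  stratum District III: (560/1490)²·0.133·0.867/104 = 0.000156618
  stratum District IV: (140/1490)²·0.231·0.769/25 = 6.27309e-05
  stratum District V: (140/1490)²·0.680·0.320/24 = 8.00444e-05
V̂(p̂_st) = 0.000626129; SE = √V̂ = 0.0250226

p̂_st ≈ 0.3220, SE ≈ 0.0250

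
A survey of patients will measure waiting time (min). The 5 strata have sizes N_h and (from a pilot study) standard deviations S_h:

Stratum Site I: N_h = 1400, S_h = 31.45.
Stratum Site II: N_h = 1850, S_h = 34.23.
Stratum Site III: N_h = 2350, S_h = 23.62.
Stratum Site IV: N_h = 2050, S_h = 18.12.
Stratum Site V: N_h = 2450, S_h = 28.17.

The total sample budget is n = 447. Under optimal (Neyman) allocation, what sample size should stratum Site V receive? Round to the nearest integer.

Neyman allocation: n_h = n · N_h S_h / Σ N_i S_i, with n = 447.
  stratum Site I: N_h·S_h = 1400·31.45 = 44030.00
  stratum Site II: N_h·S_h = 1850·34.23 = 63325.50
  stratum Site III: N_h·S_h = 2350·23.62 = 55507.00
  stratum Site IV: N_h·S_h = 2050·18.12 = 37146.00
  stratum Site V: N_h·S_h = 2450·28.17 = 69016.50
Σ N_h S_h = 269025.00
n for stratum Site V = 447·69016.50/269025.00 = 114.675 → 115

115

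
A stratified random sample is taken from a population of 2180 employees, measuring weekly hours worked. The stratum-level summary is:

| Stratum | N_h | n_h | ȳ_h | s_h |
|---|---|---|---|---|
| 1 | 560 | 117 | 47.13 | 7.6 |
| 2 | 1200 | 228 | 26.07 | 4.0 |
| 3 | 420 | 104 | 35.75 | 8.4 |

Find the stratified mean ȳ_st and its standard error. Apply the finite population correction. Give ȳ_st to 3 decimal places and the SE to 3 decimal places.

ȳ_st ≈ 33.345, SE ≈ 0.249

ȳ_st = Σ W_h ȳ_h = (560·47.13 + 1200·26.07 + 420·35.75)/2180 = 33.34486
V̂(ȳ_st) = Σ W_h² (1 − n_h/N_h) s_h²/n_h, with W_h = N_h/N and N = 2180:
  stratum 1: (560/2180)²·(1 − 117/560)·7.6²/117 = 0.0257703
  stratum 2: (1200/2180)²·(1 − 228/1200)·4.0²/228 = 0.0172234
  stratum 3: (420/2180)²·(1 − 104/420)·8.4²/104 = 0.0189474
V̂(ȳ_st) = 0.0619411
SE(ȳ_st) = √0.0619411 = 0.24888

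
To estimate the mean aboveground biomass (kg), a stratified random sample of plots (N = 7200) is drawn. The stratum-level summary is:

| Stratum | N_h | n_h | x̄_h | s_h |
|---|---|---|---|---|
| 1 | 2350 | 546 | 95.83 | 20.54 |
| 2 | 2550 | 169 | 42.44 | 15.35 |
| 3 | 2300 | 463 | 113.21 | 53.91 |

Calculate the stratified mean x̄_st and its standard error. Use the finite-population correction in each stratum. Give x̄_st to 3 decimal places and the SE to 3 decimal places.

x̄_st = Σ W_h x̄_h = (2350·95.83 + 2550·42.44 + 2300·113.21)/7200 = 82.47299
V̂(x̄_st) = Σ W_h² (1 − n_h/N_h) s_h²/n_h, with W_h = N_h/N and N = 7200:
  stratum 1: (2350/7200)²·(1 − 546/2350)·20.54²/546 = 0.0631899
  stratum 2: (2550/7200)²·(1 − 169/2550)·15.35²/169 = 0.163292
  stratum 3: (2300/7200)²·(1 − 463/2300)·53.91²/463 = 0.511599
V̂(x̄_st) = 0.738081
SE(x̄_st) = √0.738081 = 0.859116

x̄_st ≈ 82.473, SE ≈ 0.859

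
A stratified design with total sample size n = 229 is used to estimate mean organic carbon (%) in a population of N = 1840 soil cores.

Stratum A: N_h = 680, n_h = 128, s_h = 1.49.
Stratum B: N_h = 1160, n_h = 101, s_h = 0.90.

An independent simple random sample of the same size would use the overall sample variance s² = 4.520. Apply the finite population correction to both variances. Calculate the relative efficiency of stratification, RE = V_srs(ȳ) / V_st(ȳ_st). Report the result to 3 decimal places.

V̂(ȳ_st) = Σ W_h² (1 − n_h/N_h) s_h²/n_h, with W_h = N_h/N and N = 1840:
  stratum A: (680/1840)²·(1 − 128/680)·1.49²/128 = 0.00192298
  stratum B: (1160/1840)²·(1 − 101/1160)·0.90²/101 = 0.00290993
V_st = 0.00483291
V_srs = (1 − 229/1840)·4.520/229 = 0.0172815
Relative efficiency = V_srs / V_st = 0.0172815/0.00483291 = 3.5758

RE ≈ 3.576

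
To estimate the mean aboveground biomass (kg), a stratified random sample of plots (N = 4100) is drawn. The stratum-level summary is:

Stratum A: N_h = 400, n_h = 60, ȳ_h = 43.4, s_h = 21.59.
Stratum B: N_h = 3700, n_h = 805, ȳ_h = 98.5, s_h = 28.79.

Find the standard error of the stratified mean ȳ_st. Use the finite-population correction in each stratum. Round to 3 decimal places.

V̂(ȳ_st) = Σ W_h² (1 − n_h/N_h) s_h²/n_h, with W_h = N_h/N and N = 4100:
  stratum A: (400/4100)²·(1 − 60/400)·21.59²/60 = 0.0628529
  stratum B: (3700/4100)²·(1 − 805/3700)·28.79²/805 = 0.6561
V̂(ȳ_st) = 0.718953
SE(ȳ_st) = √0.718953 = 0.847911

SE(ȳ_st) ≈ 0.848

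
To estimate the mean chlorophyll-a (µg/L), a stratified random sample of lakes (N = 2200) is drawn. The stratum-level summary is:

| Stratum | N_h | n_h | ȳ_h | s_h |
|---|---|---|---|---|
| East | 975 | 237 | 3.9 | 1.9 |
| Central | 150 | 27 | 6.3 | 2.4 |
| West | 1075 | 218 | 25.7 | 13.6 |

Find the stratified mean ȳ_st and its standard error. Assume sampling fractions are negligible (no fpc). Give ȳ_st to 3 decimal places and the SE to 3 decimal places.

ȳ_st = Σ W_h ȳ_h = (975·3.9 + 150·6.3 + 1075·25.7)/2200 = 14.71591
V̂(ȳ_st) = Σ W_h² s_h²/n_h, with W_h = N_h/N and N = 2200:
  stratum East: (975/2200)²·1.9²/237 = 0.00299173
  stratum Central: (150/2200)²·2.4²/27 = 0.000991736
  stratum West: (1075/2200)²·13.6²/218 = 0.202578
V̂(ȳ_st) = 0.206562
SE(ȳ_st) = √0.206562 = 0.454491

ȳ_st ≈ 14.716, SE ≈ 0.454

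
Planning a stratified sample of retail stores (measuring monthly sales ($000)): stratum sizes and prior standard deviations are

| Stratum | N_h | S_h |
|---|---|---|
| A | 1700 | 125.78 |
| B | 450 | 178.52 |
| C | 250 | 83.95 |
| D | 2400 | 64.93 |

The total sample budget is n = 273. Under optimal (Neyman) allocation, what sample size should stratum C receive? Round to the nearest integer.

12

Neyman allocation: n_h = n · N_h S_h / Σ N_i S_i, with n = 273.
  stratum A: N_h·S_h = 1700·125.78 = 213826.00
  stratum B: N_h·S_h = 450·178.52 = 80334.00
  stratum C: N_h·S_h = 250·83.95 = 20987.50
  stratum D: N_h·S_h = 2400·64.93 = 155832.00
Σ N_h S_h = 470979.50
n for stratum C = 273·20987.50/470979.50 = 12.165 → 12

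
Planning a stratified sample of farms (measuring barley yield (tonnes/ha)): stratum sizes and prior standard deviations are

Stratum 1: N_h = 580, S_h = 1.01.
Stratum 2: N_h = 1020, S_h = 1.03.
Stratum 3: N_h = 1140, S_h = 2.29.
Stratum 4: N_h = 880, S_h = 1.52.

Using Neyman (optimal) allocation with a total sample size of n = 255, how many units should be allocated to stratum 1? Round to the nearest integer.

27

Neyman allocation: n_h = n · N_h S_h / Σ N_i S_i, with n = 255.
  stratum 1: N_h·S_h = 580·1.01 = 585.80
  stratum 2: N_h·S_h = 1020·1.03 = 1050.60
  stratum 3: N_h·S_h = 1140·2.29 = 2610.60
  stratum 4: N_h·S_h = 880·1.52 = 1337.60
Σ N_h S_h = 5584.60
n for stratum 1 = 255·585.80/5584.60 = 26.748 → 27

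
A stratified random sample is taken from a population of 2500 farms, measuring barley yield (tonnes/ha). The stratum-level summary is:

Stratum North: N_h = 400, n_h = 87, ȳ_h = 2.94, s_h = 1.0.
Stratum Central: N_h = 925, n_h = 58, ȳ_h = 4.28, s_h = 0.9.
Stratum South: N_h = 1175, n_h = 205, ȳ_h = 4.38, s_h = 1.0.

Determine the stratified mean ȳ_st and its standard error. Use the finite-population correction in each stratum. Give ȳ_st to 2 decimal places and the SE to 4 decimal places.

ȳ_st = Σ W_h ȳ_h = (400·2.94 + 925·4.28 + 1175·4.38)/2500 = 4.11260
V̂(ȳ_st) = Σ W_h² (1 − n_h/N_h) s_h²/n_h, with W_h = N_h/N and N = 2500:
  stratum North: (400/2500)²·(1 − 87/400)·1.0²/87 = 0.000230253
  stratum Central: (925/2500)²·(1 − 58/925)·0.9²/58 = 0.001792
  stratum South: (1175/2500)²·(1 − 205/1175)·1.0²/205 = 0.000889561
V̂(ȳ_st) = 0.00291181
SE(ȳ_st) = √0.00291181 = 0.0539612

ȳ_st ≈ 4.11, SE ≈ 0.0540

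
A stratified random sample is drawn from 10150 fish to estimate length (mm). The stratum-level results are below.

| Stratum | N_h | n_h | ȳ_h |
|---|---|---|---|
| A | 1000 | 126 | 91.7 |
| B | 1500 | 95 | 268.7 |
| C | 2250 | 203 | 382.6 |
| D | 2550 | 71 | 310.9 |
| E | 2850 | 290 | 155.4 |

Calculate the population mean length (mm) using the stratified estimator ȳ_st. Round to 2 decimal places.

N = Σ N_h = 10150. Stratum weights W_h = N_h/N.
ȳ_st = (1000·91.7 + 1500·268.7 + 2250·382.6 + 2550·310.9 + 2850·155.4) / 10150 = 255.2990

ȳ_st ≈ 255.30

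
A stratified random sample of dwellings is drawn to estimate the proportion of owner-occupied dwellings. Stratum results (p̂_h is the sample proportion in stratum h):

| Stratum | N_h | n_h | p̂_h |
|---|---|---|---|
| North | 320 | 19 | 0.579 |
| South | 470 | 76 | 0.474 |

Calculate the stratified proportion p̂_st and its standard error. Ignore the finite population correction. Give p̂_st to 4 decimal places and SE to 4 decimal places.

p̂_st ≈ 0.5165, SE ≈ 0.0583

N = 790; stratum weights W_h = N_h/N.
p̂_st = Σ W_h p̂_h = (320·0.579 + 470·0.474)/790 = 0.51653
V̂(p̂_st) = Σ W_h² p̂_h(1−p̂_h)/(n_h−1):
  stratum North: (320/790)²·0.579·0.421/18 = 0.00222195
  stratum South: (470/790)²·0.474·0.526/75 = 0.00117664
V̂(p̂_st) = 0.00339859; SE = √V̂ = 0.0582974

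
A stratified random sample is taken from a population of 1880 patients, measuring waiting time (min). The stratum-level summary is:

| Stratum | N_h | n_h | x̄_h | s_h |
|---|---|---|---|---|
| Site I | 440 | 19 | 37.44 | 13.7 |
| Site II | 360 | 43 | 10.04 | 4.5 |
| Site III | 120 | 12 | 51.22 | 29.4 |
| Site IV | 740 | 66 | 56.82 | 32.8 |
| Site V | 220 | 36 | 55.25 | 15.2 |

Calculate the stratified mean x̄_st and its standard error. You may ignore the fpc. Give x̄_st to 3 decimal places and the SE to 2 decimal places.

x̄_st ≈ 42.785, SE ≈ 1.86

x̄_st = Σ W_h x̄_h = (440·37.44 + 360·10.04 + 120·51.22 + 740·56.82 + 220·55.25)/1880 = 42.78521
V̂(x̄_st) = Σ W_h² s_h²/n_h, with W_h = N_h/N and N = 1880:
  stratum Site I: (440/1880)²·13.7²/19 = 0.5411
  stratum Site II: (360/1880)²·4.5²/43 = 0.0172682
  stratum Site III: (120/1880)²·29.4²/12 = 0.293468
  stratum Site IV: (740/1880)²·32.8²/66 = 2.52552
  stratum Site V: (220/1880)²·15.2²/36 = 0.0878849
V̂(x̄_st) = 3.46524
SE(x̄_st) = √3.46524 = 1.86152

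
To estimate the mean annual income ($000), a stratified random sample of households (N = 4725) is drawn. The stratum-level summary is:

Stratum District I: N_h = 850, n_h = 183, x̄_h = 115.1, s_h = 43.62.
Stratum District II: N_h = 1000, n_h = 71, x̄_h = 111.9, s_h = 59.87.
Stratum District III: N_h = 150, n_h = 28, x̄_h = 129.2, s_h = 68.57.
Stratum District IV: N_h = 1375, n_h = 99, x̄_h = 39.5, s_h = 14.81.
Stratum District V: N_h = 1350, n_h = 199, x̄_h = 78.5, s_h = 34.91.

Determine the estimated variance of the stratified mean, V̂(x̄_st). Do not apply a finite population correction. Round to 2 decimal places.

V̂(x̄_st) = Σ W_h² s_h²/n_h, with W_h = N_h/N and N = 4725:
  stratum District I: (850/4725)²·43.62²/183 = 0.336476
  stratum District II: (1000/4725)²·59.87²/71 = 2.26129
  stratum District III: (150/4725)²·68.57²/28 = 0.169235
  stratum District IV: (1375/4725)²·14.81²/99 = 0.187619
  stratum District V: (1350/4725)²·34.91²/199 = 0.499932
V̂(x̄_st) = 3.45455

V̂(x̄_st) ≈ 3.45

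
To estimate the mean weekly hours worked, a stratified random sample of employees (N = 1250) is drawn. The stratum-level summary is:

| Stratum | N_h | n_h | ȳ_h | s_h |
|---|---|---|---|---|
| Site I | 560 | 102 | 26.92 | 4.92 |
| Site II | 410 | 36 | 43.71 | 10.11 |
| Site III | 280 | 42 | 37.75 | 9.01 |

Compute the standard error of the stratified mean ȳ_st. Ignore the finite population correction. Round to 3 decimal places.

V̂(ȳ_st) = Σ W_h² s_h²/n_h, with W_h = N_h/N and N = 1250:
  stratum Site I: (560/1250)²·4.92²/102 = 0.0476306
  stratum Site II: (410/1250)²·10.11²/36 = 0.305455
  stratum Site III: (280/1250)²·9.01²/42 = 0.0969832
V̂(ȳ_st) = 0.450069
SE(ȳ_st) = √0.450069 = 0.670872

SE(ȳ_st) ≈ 0.671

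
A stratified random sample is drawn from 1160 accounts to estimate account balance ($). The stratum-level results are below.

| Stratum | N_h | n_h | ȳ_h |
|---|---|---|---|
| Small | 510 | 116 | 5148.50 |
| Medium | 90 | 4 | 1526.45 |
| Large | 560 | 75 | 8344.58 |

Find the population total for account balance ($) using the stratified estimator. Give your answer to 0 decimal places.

τ̂_st = Σ N_h ȳ_h = 510·5148.50 + 90·1526.45 + 560·8344.58 = 7436080

τ̂_st ≈ 7436080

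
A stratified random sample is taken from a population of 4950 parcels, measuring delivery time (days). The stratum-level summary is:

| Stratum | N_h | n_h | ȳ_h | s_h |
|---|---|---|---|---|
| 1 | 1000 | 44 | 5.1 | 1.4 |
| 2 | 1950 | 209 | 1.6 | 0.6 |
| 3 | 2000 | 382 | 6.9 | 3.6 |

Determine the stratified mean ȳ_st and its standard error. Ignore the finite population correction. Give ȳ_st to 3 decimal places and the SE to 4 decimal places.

ȳ_st ≈ 4.448, SE ≈ 0.0873

ȳ_st = Σ W_h ȳ_h = (1000·5.1 + 1950·1.6 + 2000·6.9)/4950 = 4.44848
V̂(ȳ_st) = Σ W_h² s_h²/n_h, with W_h = N_h/N and N = 4950:
  stratum 1: (1000/4950)²·1.4²/44 = 0.001818
  stratum 2: (1950/4950)²·0.6²/209 = 0.00026731
  stratum 3: (2000/4950)²·3.6²/382 = 0.00553849
V̂(ȳ_st) = 0.00762379
SE(ȳ_st) = √0.00762379 = 0.0873143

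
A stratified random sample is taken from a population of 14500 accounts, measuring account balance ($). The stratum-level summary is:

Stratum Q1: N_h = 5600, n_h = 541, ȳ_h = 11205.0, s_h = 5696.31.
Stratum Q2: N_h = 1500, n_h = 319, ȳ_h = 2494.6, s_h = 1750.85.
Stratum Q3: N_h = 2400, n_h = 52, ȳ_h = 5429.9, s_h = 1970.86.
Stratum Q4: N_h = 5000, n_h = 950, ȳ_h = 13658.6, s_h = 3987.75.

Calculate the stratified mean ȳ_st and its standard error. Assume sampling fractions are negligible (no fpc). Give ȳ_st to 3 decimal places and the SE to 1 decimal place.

ȳ_st ≈ 10194.114, SE ≈ 114.4

ȳ_st = Σ W_h ȳ_h = (5600·11205.0 + 1500·2494.6 + 2400·5429.9 + 5000·13658.6)/14500 = 10194.11448
V̂(ȳ_st) = Σ W_h² s_h²/n_h, with W_h = N_h/N and N = 14500:
  stratum Q1: (5600/14500)²·5696.31²/541 = 8946.02
  stratum Q2: (1500/14500)²·1750.85²/319 = 102.838
  stratum Q3: (2400/14500)²·1970.86²/52 = 2046.42
  stratum Q4: (5000/14500)²·3987.75²/950 = 1990.38
V̂(ȳ_st) = 13085.7
SE(ȳ_st) = √13085.7 = 114.393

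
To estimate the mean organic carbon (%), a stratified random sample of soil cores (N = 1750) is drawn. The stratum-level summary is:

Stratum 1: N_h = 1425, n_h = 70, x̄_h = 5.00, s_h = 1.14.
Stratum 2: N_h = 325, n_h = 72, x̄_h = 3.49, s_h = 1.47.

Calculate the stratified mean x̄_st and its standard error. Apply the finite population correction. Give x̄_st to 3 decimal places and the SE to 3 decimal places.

x̄_st = Σ W_h x̄_h = (1425·5.00 + 325·3.49)/1750 = 4.71957
V̂(x̄_st) = Σ W_h² (1 − n_h/N_h) s_h²/n_h, with W_h = N_h/N and N = 1750:
  stratum 1: (1425/1750)²·(1 − 70/1425)·1.14²/70 = 0.0117055
  stratum 2: (325/1750)²·(1 − 72/325)·1.47²/72 = 0.000805805
V̂(x̄_st) = 0.0125113
SE(x̄_st) = √0.0125113 = 0.111854

x̄_st ≈ 4.720, SE ≈ 0.112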